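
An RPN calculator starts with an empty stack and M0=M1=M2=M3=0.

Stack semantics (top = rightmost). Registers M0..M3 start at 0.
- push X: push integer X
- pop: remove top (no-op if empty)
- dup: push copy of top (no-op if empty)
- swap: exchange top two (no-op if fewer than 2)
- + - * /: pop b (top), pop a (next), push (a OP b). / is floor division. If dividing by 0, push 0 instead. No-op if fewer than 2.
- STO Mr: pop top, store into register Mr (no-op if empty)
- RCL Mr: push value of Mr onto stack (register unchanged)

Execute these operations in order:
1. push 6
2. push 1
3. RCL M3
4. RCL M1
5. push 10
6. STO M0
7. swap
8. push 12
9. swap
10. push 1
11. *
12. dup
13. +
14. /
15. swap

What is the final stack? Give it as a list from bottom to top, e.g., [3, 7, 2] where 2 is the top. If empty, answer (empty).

Answer: [6, 1, 0, 0]

Derivation:
After op 1 (push 6): stack=[6] mem=[0,0,0,0]
After op 2 (push 1): stack=[6,1] mem=[0,0,0,0]
After op 3 (RCL M3): stack=[6,1,0] mem=[0,0,0,0]
After op 4 (RCL M1): stack=[6,1,0,0] mem=[0,0,0,0]
After op 5 (push 10): stack=[6,1,0,0,10] mem=[0,0,0,0]
After op 6 (STO M0): stack=[6,1,0,0] mem=[10,0,0,0]
After op 7 (swap): stack=[6,1,0,0] mem=[10,0,0,0]
After op 8 (push 12): stack=[6,1,0,0,12] mem=[10,0,0,0]
After op 9 (swap): stack=[6,1,0,12,0] mem=[10,0,0,0]
After op 10 (push 1): stack=[6,1,0,12,0,1] mem=[10,0,0,0]
After op 11 (*): stack=[6,1,0,12,0] mem=[10,0,0,0]
After op 12 (dup): stack=[6,1,0,12,0,0] mem=[10,0,0,0]
After op 13 (+): stack=[6,1,0,12,0] mem=[10,0,0,0]
After op 14 (/): stack=[6,1,0,0] mem=[10,0,0,0]
After op 15 (swap): stack=[6,1,0,0] mem=[10,0,0,0]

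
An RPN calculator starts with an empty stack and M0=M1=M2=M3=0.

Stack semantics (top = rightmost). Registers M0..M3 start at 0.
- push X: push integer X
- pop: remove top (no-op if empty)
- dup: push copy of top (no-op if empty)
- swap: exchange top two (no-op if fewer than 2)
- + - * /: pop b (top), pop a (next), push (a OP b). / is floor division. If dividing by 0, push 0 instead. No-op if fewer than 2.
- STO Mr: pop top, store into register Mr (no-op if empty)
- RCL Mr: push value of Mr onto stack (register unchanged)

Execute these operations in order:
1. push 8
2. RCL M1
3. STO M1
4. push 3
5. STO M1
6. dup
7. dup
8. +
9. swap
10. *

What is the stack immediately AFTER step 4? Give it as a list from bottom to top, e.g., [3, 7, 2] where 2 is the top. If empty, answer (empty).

After op 1 (push 8): stack=[8] mem=[0,0,0,0]
After op 2 (RCL M1): stack=[8,0] mem=[0,0,0,0]
After op 3 (STO M1): stack=[8] mem=[0,0,0,0]
After op 4 (push 3): stack=[8,3] mem=[0,0,0,0]

[8, 3]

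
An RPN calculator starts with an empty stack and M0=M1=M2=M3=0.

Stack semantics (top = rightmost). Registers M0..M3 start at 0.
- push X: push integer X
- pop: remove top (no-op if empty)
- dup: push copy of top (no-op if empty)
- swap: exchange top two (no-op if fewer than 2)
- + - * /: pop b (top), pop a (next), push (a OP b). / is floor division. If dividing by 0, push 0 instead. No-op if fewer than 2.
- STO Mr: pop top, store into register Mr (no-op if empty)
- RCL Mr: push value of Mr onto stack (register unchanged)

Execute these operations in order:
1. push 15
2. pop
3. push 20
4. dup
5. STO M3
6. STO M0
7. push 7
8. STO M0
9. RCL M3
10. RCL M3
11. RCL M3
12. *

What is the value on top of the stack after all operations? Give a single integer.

Answer: 400

Derivation:
After op 1 (push 15): stack=[15] mem=[0,0,0,0]
After op 2 (pop): stack=[empty] mem=[0,0,0,0]
After op 3 (push 20): stack=[20] mem=[0,0,0,0]
After op 4 (dup): stack=[20,20] mem=[0,0,0,0]
After op 5 (STO M3): stack=[20] mem=[0,0,0,20]
After op 6 (STO M0): stack=[empty] mem=[20,0,0,20]
After op 7 (push 7): stack=[7] mem=[20,0,0,20]
After op 8 (STO M0): stack=[empty] mem=[7,0,0,20]
After op 9 (RCL M3): stack=[20] mem=[7,0,0,20]
After op 10 (RCL M3): stack=[20,20] mem=[7,0,0,20]
After op 11 (RCL M3): stack=[20,20,20] mem=[7,0,0,20]
After op 12 (*): stack=[20,400] mem=[7,0,0,20]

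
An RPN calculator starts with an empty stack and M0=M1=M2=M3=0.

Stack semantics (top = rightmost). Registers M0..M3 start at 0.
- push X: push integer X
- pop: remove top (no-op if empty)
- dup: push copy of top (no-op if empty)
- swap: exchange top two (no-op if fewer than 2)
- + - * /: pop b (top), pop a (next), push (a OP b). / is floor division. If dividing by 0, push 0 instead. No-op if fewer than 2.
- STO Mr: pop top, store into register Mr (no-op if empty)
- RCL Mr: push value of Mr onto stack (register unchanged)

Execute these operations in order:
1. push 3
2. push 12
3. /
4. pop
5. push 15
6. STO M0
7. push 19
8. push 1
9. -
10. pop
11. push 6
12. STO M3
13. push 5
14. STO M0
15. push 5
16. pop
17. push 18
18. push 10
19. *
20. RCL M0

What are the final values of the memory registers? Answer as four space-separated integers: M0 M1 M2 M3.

Answer: 5 0 0 6

Derivation:
After op 1 (push 3): stack=[3] mem=[0,0,0,0]
After op 2 (push 12): stack=[3,12] mem=[0,0,0,0]
After op 3 (/): stack=[0] mem=[0,0,0,0]
After op 4 (pop): stack=[empty] mem=[0,0,0,0]
After op 5 (push 15): stack=[15] mem=[0,0,0,0]
After op 6 (STO M0): stack=[empty] mem=[15,0,0,0]
After op 7 (push 19): stack=[19] mem=[15,0,0,0]
After op 8 (push 1): stack=[19,1] mem=[15,0,0,0]
After op 9 (-): stack=[18] mem=[15,0,0,0]
After op 10 (pop): stack=[empty] mem=[15,0,0,0]
After op 11 (push 6): stack=[6] mem=[15,0,0,0]
After op 12 (STO M3): stack=[empty] mem=[15,0,0,6]
After op 13 (push 5): stack=[5] mem=[15,0,0,6]
After op 14 (STO M0): stack=[empty] mem=[5,0,0,6]
After op 15 (push 5): stack=[5] mem=[5,0,0,6]
After op 16 (pop): stack=[empty] mem=[5,0,0,6]
After op 17 (push 18): stack=[18] mem=[5,0,0,6]
After op 18 (push 10): stack=[18,10] mem=[5,0,0,6]
After op 19 (*): stack=[180] mem=[5,0,0,6]
After op 20 (RCL M0): stack=[180,5] mem=[5,0,0,6]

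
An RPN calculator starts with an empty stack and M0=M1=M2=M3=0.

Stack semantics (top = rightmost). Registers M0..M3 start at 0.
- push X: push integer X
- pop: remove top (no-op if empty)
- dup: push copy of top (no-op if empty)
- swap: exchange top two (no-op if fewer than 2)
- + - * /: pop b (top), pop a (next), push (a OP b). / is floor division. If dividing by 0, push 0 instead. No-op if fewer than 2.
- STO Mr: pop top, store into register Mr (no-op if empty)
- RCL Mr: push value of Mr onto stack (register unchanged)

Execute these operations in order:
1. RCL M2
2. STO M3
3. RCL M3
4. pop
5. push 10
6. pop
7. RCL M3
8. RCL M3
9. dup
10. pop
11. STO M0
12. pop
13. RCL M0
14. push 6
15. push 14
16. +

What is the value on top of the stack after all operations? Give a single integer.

After op 1 (RCL M2): stack=[0] mem=[0,0,0,0]
After op 2 (STO M3): stack=[empty] mem=[0,0,0,0]
After op 3 (RCL M3): stack=[0] mem=[0,0,0,0]
After op 4 (pop): stack=[empty] mem=[0,0,0,0]
After op 5 (push 10): stack=[10] mem=[0,0,0,0]
After op 6 (pop): stack=[empty] mem=[0,0,0,0]
After op 7 (RCL M3): stack=[0] mem=[0,0,0,0]
After op 8 (RCL M3): stack=[0,0] mem=[0,0,0,0]
After op 9 (dup): stack=[0,0,0] mem=[0,0,0,0]
After op 10 (pop): stack=[0,0] mem=[0,0,0,0]
After op 11 (STO M0): stack=[0] mem=[0,0,0,0]
After op 12 (pop): stack=[empty] mem=[0,0,0,0]
After op 13 (RCL M0): stack=[0] mem=[0,0,0,0]
After op 14 (push 6): stack=[0,6] mem=[0,0,0,0]
After op 15 (push 14): stack=[0,6,14] mem=[0,0,0,0]
After op 16 (+): stack=[0,20] mem=[0,0,0,0]

Answer: 20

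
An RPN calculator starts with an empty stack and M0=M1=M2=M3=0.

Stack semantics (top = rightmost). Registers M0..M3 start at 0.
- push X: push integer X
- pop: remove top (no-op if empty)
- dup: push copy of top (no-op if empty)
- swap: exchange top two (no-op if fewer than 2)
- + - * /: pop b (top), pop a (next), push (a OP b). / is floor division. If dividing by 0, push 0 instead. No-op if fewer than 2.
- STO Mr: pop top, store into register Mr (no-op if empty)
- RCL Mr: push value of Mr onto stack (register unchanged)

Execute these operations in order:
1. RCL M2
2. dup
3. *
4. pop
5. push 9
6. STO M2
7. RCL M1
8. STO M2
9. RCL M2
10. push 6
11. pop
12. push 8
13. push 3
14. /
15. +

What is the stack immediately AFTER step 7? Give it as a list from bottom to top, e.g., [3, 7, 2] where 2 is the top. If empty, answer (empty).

After op 1 (RCL M2): stack=[0] mem=[0,0,0,0]
After op 2 (dup): stack=[0,0] mem=[0,0,0,0]
After op 3 (*): stack=[0] mem=[0,0,0,0]
After op 4 (pop): stack=[empty] mem=[0,0,0,0]
After op 5 (push 9): stack=[9] mem=[0,0,0,0]
After op 6 (STO M2): stack=[empty] mem=[0,0,9,0]
After op 7 (RCL M1): stack=[0] mem=[0,0,9,0]

[0]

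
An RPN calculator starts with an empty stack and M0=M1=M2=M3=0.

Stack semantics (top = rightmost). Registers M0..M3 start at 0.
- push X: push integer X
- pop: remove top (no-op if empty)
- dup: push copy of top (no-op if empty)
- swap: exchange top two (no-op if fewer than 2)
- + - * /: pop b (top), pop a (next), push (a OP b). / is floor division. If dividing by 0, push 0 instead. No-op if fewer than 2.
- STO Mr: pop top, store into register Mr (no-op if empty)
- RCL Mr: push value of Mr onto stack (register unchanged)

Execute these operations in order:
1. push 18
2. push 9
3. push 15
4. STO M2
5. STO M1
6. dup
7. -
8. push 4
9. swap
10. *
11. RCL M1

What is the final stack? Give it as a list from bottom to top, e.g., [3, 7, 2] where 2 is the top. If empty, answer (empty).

Answer: [0, 9]

Derivation:
After op 1 (push 18): stack=[18] mem=[0,0,0,0]
After op 2 (push 9): stack=[18,9] mem=[0,0,0,0]
After op 3 (push 15): stack=[18,9,15] mem=[0,0,0,0]
After op 4 (STO M2): stack=[18,9] mem=[0,0,15,0]
After op 5 (STO M1): stack=[18] mem=[0,9,15,0]
After op 6 (dup): stack=[18,18] mem=[0,9,15,0]
After op 7 (-): stack=[0] mem=[0,9,15,0]
After op 8 (push 4): stack=[0,4] mem=[0,9,15,0]
After op 9 (swap): stack=[4,0] mem=[0,9,15,0]
After op 10 (*): stack=[0] mem=[0,9,15,0]
After op 11 (RCL M1): stack=[0,9] mem=[0,9,15,0]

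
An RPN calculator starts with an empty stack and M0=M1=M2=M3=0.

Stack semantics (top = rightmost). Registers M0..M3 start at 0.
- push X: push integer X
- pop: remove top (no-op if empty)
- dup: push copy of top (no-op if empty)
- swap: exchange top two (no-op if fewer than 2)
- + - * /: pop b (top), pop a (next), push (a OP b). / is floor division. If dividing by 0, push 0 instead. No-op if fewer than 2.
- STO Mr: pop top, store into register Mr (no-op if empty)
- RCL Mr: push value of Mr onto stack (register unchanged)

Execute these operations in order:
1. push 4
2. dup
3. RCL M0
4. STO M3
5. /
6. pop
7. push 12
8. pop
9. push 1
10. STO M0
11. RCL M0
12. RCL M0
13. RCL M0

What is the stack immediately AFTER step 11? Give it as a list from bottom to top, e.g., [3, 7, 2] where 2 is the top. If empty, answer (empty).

After op 1 (push 4): stack=[4] mem=[0,0,0,0]
After op 2 (dup): stack=[4,4] mem=[0,0,0,0]
After op 3 (RCL M0): stack=[4,4,0] mem=[0,0,0,0]
After op 4 (STO M3): stack=[4,4] mem=[0,0,0,0]
After op 5 (/): stack=[1] mem=[0,0,0,0]
After op 6 (pop): stack=[empty] mem=[0,0,0,0]
After op 7 (push 12): stack=[12] mem=[0,0,0,0]
After op 8 (pop): stack=[empty] mem=[0,0,0,0]
After op 9 (push 1): stack=[1] mem=[0,0,0,0]
After op 10 (STO M0): stack=[empty] mem=[1,0,0,0]
After op 11 (RCL M0): stack=[1] mem=[1,0,0,0]

[1]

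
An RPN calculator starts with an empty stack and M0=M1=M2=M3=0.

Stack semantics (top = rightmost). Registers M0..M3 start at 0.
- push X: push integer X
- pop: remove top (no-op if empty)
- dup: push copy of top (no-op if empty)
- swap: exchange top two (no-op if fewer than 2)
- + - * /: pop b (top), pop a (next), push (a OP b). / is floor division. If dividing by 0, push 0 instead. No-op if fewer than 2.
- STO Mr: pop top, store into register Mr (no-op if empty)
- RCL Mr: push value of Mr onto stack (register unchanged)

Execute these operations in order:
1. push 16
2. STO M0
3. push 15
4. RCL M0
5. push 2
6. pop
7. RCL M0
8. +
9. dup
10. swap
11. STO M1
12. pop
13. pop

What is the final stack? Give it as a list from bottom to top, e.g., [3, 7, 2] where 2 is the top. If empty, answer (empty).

After op 1 (push 16): stack=[16] mem=[0,0,0,0]
After op 2 (STO M0): stack=[empty] mem=[16,0,0,0]
After op 3 (push 15): stack=[15] mem=[16,0,0,0]
After op 4 (RCL M0): stack=[15,16] mem=[16,0,0,0]
After op 5 (push 2): stack=[15,16,2] mem=[16,0,0,0]
After op 6 (pop): stack=[15,16] mem=[16,0,0,0]
After op 7 (RCL M0): stack=[15,16,16] mem=[16,0,0,0]
After op 8 (+): stack=[15,32] mem=[16,0,0,0]
After op 9 (dup): stack=[15,32,32] mem=[16,0,0,0]
After op 10 (swap): stack=[15,32,32] mem=[16,0,0,0]
After op 11 (STO M1): stack=[15,32] mem=[16,32,0,0]
After op 12 (pop): stack=[15] mem=[16,32,0,0]
After op 13 (pop): stack=[empty] mem=[16,32,0,0]

Answer: (empty)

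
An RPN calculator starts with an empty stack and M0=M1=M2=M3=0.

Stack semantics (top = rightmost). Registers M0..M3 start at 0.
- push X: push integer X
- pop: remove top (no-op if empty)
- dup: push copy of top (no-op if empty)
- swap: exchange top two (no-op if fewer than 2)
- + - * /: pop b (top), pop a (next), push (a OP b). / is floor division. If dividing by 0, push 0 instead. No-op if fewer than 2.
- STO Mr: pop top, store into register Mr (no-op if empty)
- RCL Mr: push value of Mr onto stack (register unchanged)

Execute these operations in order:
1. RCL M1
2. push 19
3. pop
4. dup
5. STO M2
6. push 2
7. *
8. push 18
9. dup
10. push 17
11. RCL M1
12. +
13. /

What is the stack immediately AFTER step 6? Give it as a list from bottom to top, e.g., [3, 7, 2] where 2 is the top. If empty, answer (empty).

After op 1 (RCL M1): stack=[0] mem=[0,0,0,0]
After op 2 (push 19): stack=[0,19] mem=[0,0,0,0]
After op 3 (pop): stack=[0] mem=[0,0,0,0]
After op 4 (dup): stack=[0,0] mem=[0,0,0,0]
After op 5 (STO M2): stack=[0] mem=[0,0,0,0]
After op 6 (push 2): stack=[0,2] mem=[0,0,0,0]

[0, 2]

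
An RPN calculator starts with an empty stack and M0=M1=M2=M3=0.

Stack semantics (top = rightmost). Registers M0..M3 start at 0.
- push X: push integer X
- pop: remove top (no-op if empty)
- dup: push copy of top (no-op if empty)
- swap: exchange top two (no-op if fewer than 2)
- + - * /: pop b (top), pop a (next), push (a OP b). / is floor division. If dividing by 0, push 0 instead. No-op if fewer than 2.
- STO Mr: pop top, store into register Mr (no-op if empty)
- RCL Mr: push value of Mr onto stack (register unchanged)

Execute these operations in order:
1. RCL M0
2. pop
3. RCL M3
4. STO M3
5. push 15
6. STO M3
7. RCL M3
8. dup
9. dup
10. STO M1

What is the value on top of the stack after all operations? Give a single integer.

Answer: 15

Derivation:
After op 1 (RCL M0): stack=[0] mem=[0,0,0,0]
After op 2 (pop): stack=[empty] mem=[0,0,0,0]
After op 3 (RCL M3): stack=[0] mem=[0,0,0,0]
After op 4 (STO M3): stack=[empty] mem=[0,0,0,0]
After op 5 (push 15): stack=[15] mem=[0,0,0,0]
After op 6 (STO M3): stack=[empty] mem=[0,0,0,15]
After op 7 (RCL M3): stack=[15] mem=[0,0,0,15]
After op 8 (dup): stack=[15,15] mem=[0,0,0,15]
After op 9 (dup): stack=[15,15,15] mem=[0,0,0,15]
After op 10 (STO M1): stack=[15,15] mem=[0,15,0,15]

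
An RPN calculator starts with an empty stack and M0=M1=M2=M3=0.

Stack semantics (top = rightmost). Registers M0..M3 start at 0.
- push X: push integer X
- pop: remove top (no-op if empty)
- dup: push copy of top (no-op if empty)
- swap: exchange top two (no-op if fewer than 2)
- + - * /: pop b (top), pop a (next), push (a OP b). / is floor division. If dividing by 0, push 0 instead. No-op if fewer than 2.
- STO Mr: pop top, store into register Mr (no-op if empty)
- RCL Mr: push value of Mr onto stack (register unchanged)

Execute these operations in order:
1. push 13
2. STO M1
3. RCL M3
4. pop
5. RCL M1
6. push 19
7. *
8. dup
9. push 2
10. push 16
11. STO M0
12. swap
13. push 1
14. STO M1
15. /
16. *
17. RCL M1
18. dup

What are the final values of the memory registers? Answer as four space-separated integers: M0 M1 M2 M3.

Answer: 16 1 0 0

Derivation:
After op 1 (push 13): stack=[13] mem=[0,0,0,0]
After op 2 (STO M1): stack=[empty] mem=[0,13,0,0]
After op 3 (RCL M3): stack=[0] mem=[0,13,0,0]
After op 4 (pop): stack=[empty] mem=[0,13,0,0]
After op 5 (RCL M1): stack=[13] mem=[0,13,0,0]
After op 6 (push 19): stack=[13,19] mem=[0,13,0,0]
After op 7 (*): stack=[247] mem=[0,13,0,0]
After op 8 (dup): stack=[247,247] mem=[0,13,0,0]
After op 9 (push 2): stack=[247,247,2] mem=[0,13,0,0]
After op 10 (push 16): stack=[247,247,2,16] mem=[0,13,0,0]
After op 11 (STO M0): stack=[247,247,2] mem=[16,13,0,0]
After op 12 (swap): stack=[247,2,247] mem=[16,13,0,0]
After op 13 (push 1): stack=[247,2,247,1] mem=[16,13,0,0]
After op 14 (STO M1): stack=[247,2,247] mem=[16,1,0,0]
After op 15 (/): stack=[247,0] mem=[16,1,0,0]
After op 16 (*): stack=[0] mem=[16,1,0,0]
After op 17 (RCL M1): stack=[0,1] mem=[16,1,0,0]
After op 18 (dup): stack=[0,1,1] mem=[16,1,0,0]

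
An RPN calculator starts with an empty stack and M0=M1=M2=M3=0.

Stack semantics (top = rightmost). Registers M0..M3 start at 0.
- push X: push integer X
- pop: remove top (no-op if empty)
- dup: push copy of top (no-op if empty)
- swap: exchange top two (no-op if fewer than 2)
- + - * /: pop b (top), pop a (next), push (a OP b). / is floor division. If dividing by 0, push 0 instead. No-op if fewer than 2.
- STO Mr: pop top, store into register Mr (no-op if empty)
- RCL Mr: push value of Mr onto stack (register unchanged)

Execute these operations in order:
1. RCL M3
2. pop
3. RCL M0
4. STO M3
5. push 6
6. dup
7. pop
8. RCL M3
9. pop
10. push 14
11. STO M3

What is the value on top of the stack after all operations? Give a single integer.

After op 1 (RCL M3): stack=[0] mem=[0,0,0,0]
After op 2 (pop): stack=[empty] mem=[0,0,0,0]
After op 3 (RCL M0): stack=[0] mem=[0,0,0,0]
After op 4 (STO M3): stack=[empty] mem=[0,0,0,0]
After op 5 (push 6): stack=[6] mem=[0,0,0,0]
After op 6 (dup): stack=[6,6] mem=[0,0,0,0]
After op 7 (pop): stack=[6] mem=[0,0,0,0]
After op 8 (RCL M3): stack=[6,0] mem=[0,0,0,0]
After op 9 (pop): stack=[6] mem=[0,0,0,0]
After op 10 (push 14): stack=[6,14] mem=[0,0,0,0]
After op 11 (STO M3): stack=[6] mem=[0,0,0,14]

Answer: 6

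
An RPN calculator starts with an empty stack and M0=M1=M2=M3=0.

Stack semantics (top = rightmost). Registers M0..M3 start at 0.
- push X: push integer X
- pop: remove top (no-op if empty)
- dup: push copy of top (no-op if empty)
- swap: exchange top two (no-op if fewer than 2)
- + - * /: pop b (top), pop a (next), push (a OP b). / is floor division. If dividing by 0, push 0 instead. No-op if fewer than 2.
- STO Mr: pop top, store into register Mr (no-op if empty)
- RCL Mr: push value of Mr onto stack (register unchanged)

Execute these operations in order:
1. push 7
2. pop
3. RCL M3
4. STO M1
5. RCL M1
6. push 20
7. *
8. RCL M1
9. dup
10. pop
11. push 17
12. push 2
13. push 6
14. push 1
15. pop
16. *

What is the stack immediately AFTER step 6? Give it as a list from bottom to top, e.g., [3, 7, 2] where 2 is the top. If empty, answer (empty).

After op 1 (push 7): stack=[7] mem=[0,0,0,0]
After op 2 (pop): stack=[empty] mem=[0,0,0,0]
After op 3 (RCL M3): stack=[0] mem=[0,0,0,0]
After op 4 (STO M1): stack=[empty] mem=[0,0,0,0]
After op 5 (RCL M1): stack=[0] mem=[0,0,0,0]
After op 6 (push 20): stack=[0,20] mem=[0,0,0,0]

[0, 20]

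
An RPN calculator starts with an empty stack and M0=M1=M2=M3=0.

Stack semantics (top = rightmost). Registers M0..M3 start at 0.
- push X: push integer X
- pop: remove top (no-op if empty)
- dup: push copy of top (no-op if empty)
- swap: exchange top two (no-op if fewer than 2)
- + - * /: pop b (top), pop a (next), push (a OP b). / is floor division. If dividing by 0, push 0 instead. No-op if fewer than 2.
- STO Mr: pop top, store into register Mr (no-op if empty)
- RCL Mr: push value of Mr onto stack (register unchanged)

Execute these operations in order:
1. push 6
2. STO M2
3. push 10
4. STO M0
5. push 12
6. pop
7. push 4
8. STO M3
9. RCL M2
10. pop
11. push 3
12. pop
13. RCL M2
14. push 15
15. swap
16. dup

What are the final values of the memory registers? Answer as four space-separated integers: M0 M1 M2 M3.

Answer: 10 0 6 4

Derivation:
After op 1 (push 6): stack=[6] mem=[0,0,0,0]
After op 2 (STO M2): stack=[empty] mem=[0,0,6,0]
After op 3 (push 10): stack=[10] mem=[0,0,6,0]
After op 4 (STO M0): stack=[empty] mem=[10,0,6,0]
After op 5 (push 12): stack=[12] mem=[10,0,6,0]
After op 6 (pop): stack=[empty] mem=[10,0,6,0]
After op 7 (push 4): stack=[4] mem=[10,0,6,0]
After op 8 (STO M3): stack=[empty] mem=[10,0,6,4]
After op 9 (RCL M2): stack=[6] mem=[10,0,6,4]
After op 10 (pop): stack=[empty] mem=[10,0,6,4]
After op 11 (push 3): stack=[3] mem=[10,0,6,4]
After op 12 (pop): stack=[empty] mem=[10,0,6,4]
After op 13 (RCL M2): stack=[6] mem=[10,0,6,4]
After op 14 (push 15): stack=[6,15] mem=[10,0,6,4]
After op 15 (swap): stack=[15,6] mem=[10,0,6,4]
After op 16 (dup): stack=[15,6,6] mem=[10,0,6,4]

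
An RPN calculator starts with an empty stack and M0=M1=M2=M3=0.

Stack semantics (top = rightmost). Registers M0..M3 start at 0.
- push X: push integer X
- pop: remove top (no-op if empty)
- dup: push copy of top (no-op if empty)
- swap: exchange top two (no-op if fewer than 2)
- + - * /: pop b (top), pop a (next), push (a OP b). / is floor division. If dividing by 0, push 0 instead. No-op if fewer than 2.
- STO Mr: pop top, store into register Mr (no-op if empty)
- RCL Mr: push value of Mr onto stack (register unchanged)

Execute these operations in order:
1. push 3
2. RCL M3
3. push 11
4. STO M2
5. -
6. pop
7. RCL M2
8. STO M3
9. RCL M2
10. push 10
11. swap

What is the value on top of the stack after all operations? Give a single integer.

Answer: 11

Derivation:
After op 1 (push 3): stack=[3] mem=[0,0,0,0]
After op 2 (RCL M3): stack=[3,0] mem=[0,0,0,0]
After op 3 (push 11): stack=[3,0,11] mem=[0,0,0,0]
After op 4 (STO M2): stack=[3,0] mem=[0,0,11,0]
After op 5 (-): stack=[3] mem=[0,0,11,0]
After op 6 (pop): stack=[empty] mem=[0,0,11,0]
After op 7 (RCL M2): stack=[11] mem=[0,0,11,0]
After op 8 (STO M3): stack=[empty] mem=[0,0,11,11]
After op 9 (RCL M2): stack=[11] mem=[0,0,11,11]
After op 10 (push 10): stack=[11,10] mem=[0,0,11,11]
After op 11 (swap): stack=[10,11] mem=[0,0,11,11]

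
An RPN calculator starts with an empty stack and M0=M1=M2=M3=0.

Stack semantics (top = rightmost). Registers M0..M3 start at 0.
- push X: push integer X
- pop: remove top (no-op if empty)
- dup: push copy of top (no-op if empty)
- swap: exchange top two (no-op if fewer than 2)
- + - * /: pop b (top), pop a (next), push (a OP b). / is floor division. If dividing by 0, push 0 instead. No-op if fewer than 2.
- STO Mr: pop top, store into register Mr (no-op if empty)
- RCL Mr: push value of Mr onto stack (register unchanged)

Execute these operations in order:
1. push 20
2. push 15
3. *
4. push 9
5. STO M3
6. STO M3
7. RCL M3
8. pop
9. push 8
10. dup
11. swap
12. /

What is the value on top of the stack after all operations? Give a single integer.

After op 1 (push 20): stack=[20] mem=[0,0,0,0]
After op 2 (push 15): stack=[20,15] mem=[0,0,0,0]
After op 3 (*): stack=[300] mem=[0,0,0,0]
After op 4 (push 9): stack=[300,9] mem=[0,0,0,0]
After op 5 (STO M3): stack=[300] mem=[0,0,0,9]
After op 6 (STO M3): stack=[empty] mem=[0,0,0,300]
After op 7 (RCL M3): stack=[300] mem=[0,0,0,300]
After op 8 (pop): stack=[empty] mem=[0,0,0,300]
After op 9 (push 8): stack=[8] mem=[0,0,0,300]
After op 10 (dup): stack=[8,8] mem=[0,0,0,300]
After op 11 (swap): stack=[8,8] mem=[0,0,0,300]
After op 12 (/): stack=[1] mem=[0,0,0,300]

Answer: 1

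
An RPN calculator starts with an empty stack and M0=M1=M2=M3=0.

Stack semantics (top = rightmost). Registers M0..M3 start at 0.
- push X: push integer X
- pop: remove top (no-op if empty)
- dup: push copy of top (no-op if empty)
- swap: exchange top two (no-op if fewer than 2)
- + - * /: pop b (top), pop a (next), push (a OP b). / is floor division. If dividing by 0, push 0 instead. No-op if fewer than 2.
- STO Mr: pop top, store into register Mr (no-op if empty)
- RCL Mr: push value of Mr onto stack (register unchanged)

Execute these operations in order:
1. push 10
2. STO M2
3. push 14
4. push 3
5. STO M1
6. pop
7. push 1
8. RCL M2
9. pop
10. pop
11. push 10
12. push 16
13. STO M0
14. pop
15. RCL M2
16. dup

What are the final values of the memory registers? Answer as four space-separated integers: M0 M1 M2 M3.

Answer: 16 3 10 0

Derivation:
After op 1 (push 10): stack=[10] mem=[0,0,0,0]
After op 2 (STO M2): stack=[empty] mem=[0,0,10,0]
After op 3 (push 14): stack=[14] mem=[0,0,10,0]
After op 4 (push 3): stack=[14,3] mem=[0,0,10,0]
After op 5 (STO M1): stack=[14] mem=[0,3,10,0]
After op 6 (pop): stack=[empty] mem=[0,3,10,0]
After op 7 (push 1): stack=[1] mem=[0,3,10,0]
After op 8 (RCL M2): stack=[1,10] mem=[0,3,10,0]
After op 9 (pop): stack=[1] mem=[0,3,10,0]
After op 10 (pop): stack=[empty] mem=[0,3,10,0]
After op 11 (push 10): stack=[10] mem=[0,3,10,0]
After op 12 (push 16): stack=[10,16] mem=[0,3,10,0]
After op 13 (STO M0): stack=[10] mem=[16,3,10,0]
After op 14 (pop): stack=[empty] mem=[16,3,10,0]
After op 15 (RCL M2): stack=[10] mem=[16,3,10,0]
After op 16 (dup): stack=[10,10] mem=[16,3,10,0]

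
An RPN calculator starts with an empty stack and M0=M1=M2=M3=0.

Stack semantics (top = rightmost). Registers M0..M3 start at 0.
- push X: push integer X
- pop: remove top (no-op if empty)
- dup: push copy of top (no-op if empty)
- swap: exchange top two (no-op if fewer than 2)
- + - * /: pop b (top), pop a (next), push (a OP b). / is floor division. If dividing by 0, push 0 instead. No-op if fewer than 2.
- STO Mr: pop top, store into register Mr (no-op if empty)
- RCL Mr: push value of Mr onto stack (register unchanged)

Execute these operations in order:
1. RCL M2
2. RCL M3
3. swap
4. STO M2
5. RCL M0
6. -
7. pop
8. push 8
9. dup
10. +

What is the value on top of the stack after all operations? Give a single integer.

Answer: 16

Derivation:
After op 1 (RCL M2): stack=[0] mem=[0,0,0,0]
After op 2 (RCL M3): stack=[0,0] mem=[0,0,0,0]
After op 3 (swap): stack=[0,0] mem=[0,0,0,0]
After op 4 (STO M2): stack=[0] mem=[0,0,0,0]
After op 5 (RCL M0): stack=[0,0] mem=[0,0,0,0]
After op 6 (-): stack=[0] mem=[0,0,0,0]
After op 7 (pop): stack=[empty] mem=[0,0,0,0]
After op 8 (push 8): stack=[8] mem=[0,0,0,0]
After op 9 (dup): stack=[8,8] mem=[0,0,0,0]
After op 10 (+): stack=[16] mem=[0,0,0,0]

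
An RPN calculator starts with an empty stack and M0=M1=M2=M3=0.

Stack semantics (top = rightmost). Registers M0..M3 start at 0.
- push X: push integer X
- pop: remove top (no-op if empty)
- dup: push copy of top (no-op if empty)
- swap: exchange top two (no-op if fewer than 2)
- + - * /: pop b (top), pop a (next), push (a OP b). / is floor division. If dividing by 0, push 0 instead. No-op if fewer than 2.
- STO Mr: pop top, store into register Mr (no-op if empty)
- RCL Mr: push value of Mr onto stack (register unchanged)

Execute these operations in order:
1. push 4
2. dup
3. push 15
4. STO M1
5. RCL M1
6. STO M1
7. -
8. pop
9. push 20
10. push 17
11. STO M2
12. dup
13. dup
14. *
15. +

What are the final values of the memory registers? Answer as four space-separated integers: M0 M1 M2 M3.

Answer: 0 15 17 0

Derivation:
After op 1 (push 4): stack=[4] mem=[0,0,0,0]
After op 2 (dup): stack=[4,4] mem=[0,0,0,0]
After op 3 (push 15): stack=[4,4,15] mem=[0,0,0,0]
After op 4 (STO M1): stack=[4,4] mem=[0,15,0,0]
After op 5 (RCL M1): stack=[4,4,15] mem=[0,15,0,0]
After op 6 (STO M1): stack=[4,4] mem=[0,15,0,0]
After op 7 (-): stack=[0] mem=[0,15,0,0]
After op 8 (pop): stack=[empty] mem=[0,15,0,0]
After op 9 (push 20): stack=[20] mem=[0,15,0,0]
After op 10 (push 17): stack=[20,17] mem=[0,15,0,0]
After op 11 (STO M2): stack=[20] mem=[0,15,17,0]
After op 12 (dup): stack=[20,20] mem=[0,15,17,0]
After op 13 (dup): stack=[20,20,20] mem=[0,15,17,0]
After op 14 (*): stack=[20,400] mem=[0,15,17,0]
After op 15 (+): stack=[420] mem=[0,15,17,0]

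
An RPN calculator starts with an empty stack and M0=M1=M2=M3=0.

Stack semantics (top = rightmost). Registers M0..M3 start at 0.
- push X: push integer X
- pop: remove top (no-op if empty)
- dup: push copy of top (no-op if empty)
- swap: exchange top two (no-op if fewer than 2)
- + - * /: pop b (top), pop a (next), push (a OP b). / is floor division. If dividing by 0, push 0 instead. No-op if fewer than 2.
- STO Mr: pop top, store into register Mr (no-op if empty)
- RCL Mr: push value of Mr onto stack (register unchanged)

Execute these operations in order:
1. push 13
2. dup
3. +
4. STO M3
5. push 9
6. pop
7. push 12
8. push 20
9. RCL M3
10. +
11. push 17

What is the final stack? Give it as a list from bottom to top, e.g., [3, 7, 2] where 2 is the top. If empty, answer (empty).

After op 1 (push 13): stack=[13] mem=[0,0,0,0]
After op 2 (dup): stack=[13,13] mem=[0,0,0,0]
After op 3 (+): stack=[26] mem=[0,0,0,0]
After op 4 (STO M3): stack=[empty] mem=[0,0,0,26]
After op 5 (push 9): stack=[9] mem=[0,0,0,26]
After op 6 (pop): stack=[empty] mem=[0,0,0,26]
After op 7 (push 12): stack=[12] mem=[0,0,0,26]
After op 8 (push 20): stack=[12,20] mem=[0,0,0,26]
After op 9 (RCL M3): stack=[12,20,26] mem=[0,0,0,26]
After op 10 (+): stack=[12,46] mem=[0,0,0,26]
After op 11 (push 17): stack=[12,46,17] mem=[0,0,0,26]

Answer: [12, 46, 17]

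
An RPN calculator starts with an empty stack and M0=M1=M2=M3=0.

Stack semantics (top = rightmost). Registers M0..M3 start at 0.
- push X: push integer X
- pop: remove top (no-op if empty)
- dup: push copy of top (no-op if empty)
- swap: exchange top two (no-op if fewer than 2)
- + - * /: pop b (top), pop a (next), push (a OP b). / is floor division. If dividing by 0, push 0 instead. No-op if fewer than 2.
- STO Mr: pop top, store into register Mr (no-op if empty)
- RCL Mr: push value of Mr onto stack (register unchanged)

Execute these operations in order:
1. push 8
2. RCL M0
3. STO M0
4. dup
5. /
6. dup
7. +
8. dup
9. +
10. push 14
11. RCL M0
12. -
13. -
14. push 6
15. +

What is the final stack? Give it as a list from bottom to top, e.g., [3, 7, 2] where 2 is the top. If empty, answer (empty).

After op 1 (push 8): stack=[8] mem=[0,0,0,0]
After op 2 (RCL M0): stack=[8,0] mem=[0,0,0,0]
After op 3 (STO M0): stack=[8] mem=[0,0,0,0]
After op 4 (dup): stack=[8,8] mem=[0,0,0,0]
After op 5 (/): stack=[1] mem=[0,0,0,0]
After op 6 (dup): stack=[1,1] mem=[0,0,0,0]
After op 7 (+): stack=[2] mem=[0,0,0,0]
After op 8 (dup): stack=[2,2] mem=[0,0,0,0]
After op 9 (+): stack=[4] mem=[0,0,0,0]
After op 10 (push 14): stack=[4,14] mem=[0,0,0,0]
After op 11 (RCL M0): stack=[4,14,0] mem=[0,0,0,0]
After op 12 (-): stack=[4,14] mem=[0,0,0,0]
After op 13 (-): stack=[-10] mem=[0,0,0,0]
After op 14 (push 6): stack=[-10,6] mem=[0,0,0,0]
After op 15 (+): stack=[-4] mem=[0,0,0,0]

Answer: [-4]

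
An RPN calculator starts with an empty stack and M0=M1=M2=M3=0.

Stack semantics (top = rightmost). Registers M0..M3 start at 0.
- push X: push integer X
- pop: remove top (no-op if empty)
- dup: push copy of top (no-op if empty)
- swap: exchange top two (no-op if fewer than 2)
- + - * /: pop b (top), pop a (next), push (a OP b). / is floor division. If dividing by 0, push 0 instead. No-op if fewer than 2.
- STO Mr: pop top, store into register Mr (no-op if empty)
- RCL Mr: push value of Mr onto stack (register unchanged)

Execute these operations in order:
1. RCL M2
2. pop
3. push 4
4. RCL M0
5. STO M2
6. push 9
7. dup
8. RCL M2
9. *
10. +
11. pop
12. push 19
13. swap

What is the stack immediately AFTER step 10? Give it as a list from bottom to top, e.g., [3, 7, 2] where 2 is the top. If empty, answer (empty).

After op 1 (RCL M2): stack=[0] mem=[0,0,0,0]
After op 2 (pop): stack=[empty] mem=[0,0,0,0]
After op 3 (push 4): stack=[4] mem=[0,0,0,0]
After op 4 (RCL M0): stack=[4,0] mem=[0,0,0,0]
After op 5 (STO M2): stack=[4] mem=[0,0,0,0]
After op 6 (push 9): stack=[4,9] mem=[0,0,0,0]
After op 7 (dup): stack=[4,9,9] mem=[0,0,0,0]
After op 8 (RCL M2): stack=[4,9,9,0] mem=[0,0,0,0]
After op 9 (*): stack=[4,9,0] mem=[0,0,0,0]
After op 10 (+): stack=[4,9] mem=[0,0,0,0]

[4, 9]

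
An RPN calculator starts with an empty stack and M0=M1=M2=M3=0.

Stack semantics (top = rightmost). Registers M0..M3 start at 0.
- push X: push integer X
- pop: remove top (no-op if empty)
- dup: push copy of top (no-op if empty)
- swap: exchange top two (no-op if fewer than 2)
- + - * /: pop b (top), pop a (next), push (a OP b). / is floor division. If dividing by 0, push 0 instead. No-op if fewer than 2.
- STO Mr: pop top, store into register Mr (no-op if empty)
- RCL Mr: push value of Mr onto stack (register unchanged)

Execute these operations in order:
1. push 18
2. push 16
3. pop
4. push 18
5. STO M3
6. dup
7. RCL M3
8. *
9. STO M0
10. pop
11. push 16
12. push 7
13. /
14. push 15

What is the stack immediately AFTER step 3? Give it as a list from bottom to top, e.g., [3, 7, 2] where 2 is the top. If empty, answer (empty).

After op 1 (push 18): stack=[18] mem=[0,0,0,0]
After op 2 (push 16): stack=[18,16] mem=[0,0,0,0]
After op 3 (pop): stack=[18] mem=[0,0,0,0]

[18]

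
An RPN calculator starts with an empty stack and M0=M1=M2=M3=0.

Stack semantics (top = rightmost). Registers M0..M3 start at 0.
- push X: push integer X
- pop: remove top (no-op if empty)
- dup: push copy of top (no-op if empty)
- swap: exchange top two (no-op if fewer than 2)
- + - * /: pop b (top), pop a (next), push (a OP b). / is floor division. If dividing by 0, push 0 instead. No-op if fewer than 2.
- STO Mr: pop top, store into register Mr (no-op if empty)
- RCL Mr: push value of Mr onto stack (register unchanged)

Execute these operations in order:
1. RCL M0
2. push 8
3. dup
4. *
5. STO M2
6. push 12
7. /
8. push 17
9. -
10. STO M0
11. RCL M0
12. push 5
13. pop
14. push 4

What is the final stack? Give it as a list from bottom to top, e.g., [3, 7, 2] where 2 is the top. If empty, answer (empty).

Answer: [-17, 4]

Derivation:
After op 1 (RCL M0): stack=[0] mem=[0,0,0,0]
After op 2 (push 8): stack=[0,8] mem=[0,0,0,0]
After op 3 (dup): stack=[0,8,8] mem=[0,0,0,0]
After op 4 (*): stack=[0,64] mem=[0,0,0,0]
After op 5 (STO M2): stack=[0] mem=[0,0,64,0]
After op 6 (push 12): stack=[0,12] mem=[0,0,64,0]
After op 7 (/): stack=[0] mem=[0,0,64,0]
After op 8 (push 17): stack=[0,17] mem=[0,0,64,0]
After op 9 (-): stack=[-17] mem=[0,0,64,0]
After op 10 (STO M0): stack=[empty] mem=[-17,0,64,0]
After op 11 (RCL M0): stack=[-17] mem=[-17,0,64,0]
After op 12 (push 5): stack=[-17,5] mem=[-17,0,64,0]
After op 13 (pop): stack=[-17] mem=[-17,0,64,0]
After op 14 (push 4): stack=[-17,4] mem=[-17,0,64,0]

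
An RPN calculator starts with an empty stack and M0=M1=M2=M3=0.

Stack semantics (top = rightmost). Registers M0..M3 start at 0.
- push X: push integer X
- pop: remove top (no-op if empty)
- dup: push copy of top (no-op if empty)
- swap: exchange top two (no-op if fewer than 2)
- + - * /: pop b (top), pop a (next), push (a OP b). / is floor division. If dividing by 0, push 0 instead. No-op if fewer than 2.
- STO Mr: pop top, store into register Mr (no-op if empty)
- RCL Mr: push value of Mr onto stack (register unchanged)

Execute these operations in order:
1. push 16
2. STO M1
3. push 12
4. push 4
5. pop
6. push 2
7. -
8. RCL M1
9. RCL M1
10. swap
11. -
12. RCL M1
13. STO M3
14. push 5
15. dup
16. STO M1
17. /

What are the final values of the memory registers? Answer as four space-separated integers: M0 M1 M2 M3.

Answer: 0 5 0 16

Derivation:
After op 1 (push 16): stack=[16] mem=[0,0,0,0]
After op 2 (STO M1): stack=[empty] mem=[0,16,0,0]
After op 3 (push 12): stack=[12] mem=[0,16,0,0]
After op 4 (push 4): stack=[12,4] mem=[0,16,0,0]
After op 5 (pop): stack=[12] mem=[0,16,0,0]
After op 6 (push 2): stack=[12,2] mem=[0,16,0,0]
After op 7 (-): stack=[10] mem=[0,16,0,0]
After op 8 (RCL M1): stack=[10,16] mem=[0,16,0,0]
After op 9 (RCL M1): stack=[10,16,16] mem=[0,16,0,0]
After op 10 (swap): stack=[10,16,16] mem=[0,16,0,0]
After op 11 (-): stack=[10,0] mem=[0,16,0,0]
After op 12 (RCL M1): stack=[10,0,16] mem=[0,16,0,0]
After op 13 (STO M3): stack=[10,0] mem=[0,16,0,16]
After op 14 (push 5): stack=[10,0,5] mem=[0,16,0,16]
After op 15 (dup): stack=[10,0,5,5] mem=[0,16,0,16]
After op 16 (STO M1): stack=[10,0,5] mem=[0,5,0,16]
After op 17 (/): stack=[10,0] mem=[0,5,0,16]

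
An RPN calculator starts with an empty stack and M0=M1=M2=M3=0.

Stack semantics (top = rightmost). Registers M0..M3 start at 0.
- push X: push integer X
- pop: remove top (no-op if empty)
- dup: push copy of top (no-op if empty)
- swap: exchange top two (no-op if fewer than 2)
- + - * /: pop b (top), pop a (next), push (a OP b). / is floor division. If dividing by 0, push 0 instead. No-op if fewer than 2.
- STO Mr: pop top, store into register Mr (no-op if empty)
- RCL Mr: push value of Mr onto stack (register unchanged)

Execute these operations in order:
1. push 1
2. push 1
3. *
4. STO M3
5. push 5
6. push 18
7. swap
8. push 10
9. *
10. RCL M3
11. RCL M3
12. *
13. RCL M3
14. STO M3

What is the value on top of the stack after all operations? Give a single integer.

Answer: 1

Derivation:
After op 1 (push 1): stack=[1] mem=[0,0,0,0]
After op 2 (push 1): stack=[1,1] mem=[0,0,0,0]
After op 3 (*): stack=[1] mem=[0,0,0,0]
After op 4 (STO M3): stack=[empty] mem=[0,0,0,1]
After op 5 (push 5): stack=[5] mem=[0,0,0,1]
After op 6 (push 18): stack=[5,18] mem=[0,0,0,1]
After op 7 (swap): stack=[18,5] mem=[0,0,0,1]
After op 8 (push 10): stack=[18,5,10] mem=[0,0,0,1]
After op 9 (*): stack=[18,50] mem=[0,0,0,1]
After op 10 (RCL M3): stack=[18,50,1] mem=[0,0,0,1]
After op 11 (RCL M3): stack=[18,50,1,1] mem=[0,0,0,1]
After op 12 (*): stack=[18,50,1] mem=[0,0,0,1]
After op 13 (RCL M3): stack=[18,50,1,1] mem=[0,0,0,1]
After op 14 (STO M3): stack=[18,50,1] mem=[0,0,0,1]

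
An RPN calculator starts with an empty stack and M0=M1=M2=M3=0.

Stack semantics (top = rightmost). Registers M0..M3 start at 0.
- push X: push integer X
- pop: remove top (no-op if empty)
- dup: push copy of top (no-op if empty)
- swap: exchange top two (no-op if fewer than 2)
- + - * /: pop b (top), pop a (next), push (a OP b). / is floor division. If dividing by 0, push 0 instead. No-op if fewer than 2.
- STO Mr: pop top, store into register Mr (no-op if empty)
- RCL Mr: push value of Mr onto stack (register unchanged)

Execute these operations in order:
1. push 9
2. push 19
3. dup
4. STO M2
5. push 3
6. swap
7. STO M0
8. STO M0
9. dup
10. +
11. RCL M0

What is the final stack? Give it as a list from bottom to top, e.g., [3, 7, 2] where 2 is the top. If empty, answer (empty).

After op 1 (push 9): stack=[9] mem=[0,0,0,0]
After op 2 (push 19): stack=[9,19] mem=[0,0,0,0]
After op 3 (dup): stack=[9,19,19] mem=[0,0,0,0]
After op 4 (STO M2): stack=[9,19] mem=[0,0,19,0]
After op 5 (push 3): stack=[9,19,3] mem=[0,0,19,0]
After op 6 (swap): stack=[9,3,19] mem=[0,0,19,0]
After op 7 (STO M0): stack=[9,3] mem=[19,0,19,0]
After op 8 (STO M0): stack=[9] mem=[3,0,19,0]
After op 9 (dup): stack=[9,9] mem=[3,0,19,0]
After op 10 (+): stack=[18] mem=[3,0,19,0]
After op 11 (RCL M0): stack=[18,3] mem=[3,0,19,0]

Answer: [18, 3]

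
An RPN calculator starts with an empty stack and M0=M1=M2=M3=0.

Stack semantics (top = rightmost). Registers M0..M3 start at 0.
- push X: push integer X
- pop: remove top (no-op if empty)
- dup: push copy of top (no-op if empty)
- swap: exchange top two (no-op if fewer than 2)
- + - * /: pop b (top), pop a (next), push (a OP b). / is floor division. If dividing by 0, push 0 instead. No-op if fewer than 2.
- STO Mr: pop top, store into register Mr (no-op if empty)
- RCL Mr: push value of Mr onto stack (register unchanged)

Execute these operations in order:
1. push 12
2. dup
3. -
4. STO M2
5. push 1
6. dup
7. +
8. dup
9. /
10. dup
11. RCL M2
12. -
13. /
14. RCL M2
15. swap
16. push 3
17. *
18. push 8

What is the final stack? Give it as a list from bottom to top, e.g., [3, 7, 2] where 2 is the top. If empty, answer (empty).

Answer: [0, 3, 8]

Derivation:
After op 1 (push 12): stack=[12] mem=[0,0,0,0]
After op 2 (dup): stack=[12,12] mem=[0,0,0,0]
After op 3 (-): stack=[0] mem=[0,0,0,0]
After op 4 (STO M2): stack=[empty] mem=[0,0,0,0]
After op 5 (push 1): stack=[1] mem=[0,0,0,0]
After op 6 (dup): stack=[1,1] mem=[0,0,0,0]
After op 7 (+): stack=[2] mem=[0,0,0,0]
After op 8 (dup): stack=[2,2] mem=[0,0,0,0]
After op 9 (/): stack=[1] mem=[0,0,0,0]
After op 10 (dup): stack=[1,1] mem=[0,0,0,0]
After op 11 (RCL M2): stack=[1,1,0] mem=[0,0,0,0]
After op 12 (-): stack=[1,1] mem=[0,0,0,0]
After op 13 (/): stack=[1] mem=[0,0,0,0]
After op 14 (RCL M2): stack=[1,0] mem=[0,0,0,0]
After op 15 (swap): stack=[0,1] mem=[0,0,0,0]
After op 16 (push 3): stack=[0,1,3] mem=[0,0,0,0]
After op 17 (*): stack=[0,3] mem=[0,0,0,0]
After op 18 (push 8): stack=[0,3,8] mem=[0,0,0,0]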